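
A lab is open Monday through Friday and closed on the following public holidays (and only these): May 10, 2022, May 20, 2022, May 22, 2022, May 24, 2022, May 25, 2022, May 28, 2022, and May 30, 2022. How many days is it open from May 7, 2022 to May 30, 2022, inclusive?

11 working days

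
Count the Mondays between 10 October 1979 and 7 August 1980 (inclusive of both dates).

43 Mondays

10 October 1979 is a Wednesday.
From 10 October 1979 to 7 August 1980 is 303 days inclusive.
303 = 7 × 43 + 2, so there are 43 full weeks plus 2 extra days.
Each full week contributes one Monday: 43 so far.
The 2 extra days are Wednesday, Thursday — none qualify.
Total: 43 + 0 = 43.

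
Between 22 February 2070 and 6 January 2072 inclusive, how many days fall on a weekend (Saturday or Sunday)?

196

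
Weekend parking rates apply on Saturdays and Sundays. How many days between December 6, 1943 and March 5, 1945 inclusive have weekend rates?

130

December 6, 1943 is a Monday.
That's 456 days from start to end, counting both.
456 = 7 × 65 + 1, so there are 65 full weeks plus 1 extra day.
Each full week contributes 2 weekend days (Sat, Sun): 65 × 2 = 130.
The 1 extra day is Mon — none qualify.
Total: 130 + 0 = 130.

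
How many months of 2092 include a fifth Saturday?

4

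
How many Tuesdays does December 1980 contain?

5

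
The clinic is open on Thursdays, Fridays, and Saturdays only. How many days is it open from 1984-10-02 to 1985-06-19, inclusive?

1984-10-02 is a Tuesday.
From 1984-10-02 to 1985-06-19 is 261 days inclusive.
261 = 7 × 37 + 2, so there are 37 full weeks plus 2 extra days.
Each full week contributes 3 days from the set (Thu, Fri, Sat): 37 × 3 = 111.
The 2 extra days are Tue, Wed — none qualify.
Total: 111 + 0 = 111.

111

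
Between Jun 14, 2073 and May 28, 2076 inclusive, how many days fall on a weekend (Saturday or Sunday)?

308

Jun 14, 2073 is a Wednesday.
The range spans 1080 days (inclusive of both endpoints).
1080 = 7 × 154 + 2, so there are 154 full weeks plus 2 extra days.
Each full week contributes 2 weekend days (Sat, Sun): 154 × 2 = 308.
The 2 extra days are Wednesday, Thursday — none qualify.
Total: 308 + 0 = 308.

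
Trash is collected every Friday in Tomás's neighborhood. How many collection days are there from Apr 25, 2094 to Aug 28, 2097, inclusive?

174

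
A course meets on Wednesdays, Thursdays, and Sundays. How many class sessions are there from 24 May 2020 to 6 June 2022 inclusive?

24 May 2020 is a Sunday.
From 24 May 2020 to 6 June 2022 is 744 days inclusive.
744 = 7 × 106 + 2, so there are 106 full weeks plus 2 extra days.
Each full week contributes 3 days from the set (Wed, Thu, Sun): 106 × 3 = 318.
The 2 extra days are Sunday, Monday — 1 of them qualifies.
Total: 318 + 1 = 319.

319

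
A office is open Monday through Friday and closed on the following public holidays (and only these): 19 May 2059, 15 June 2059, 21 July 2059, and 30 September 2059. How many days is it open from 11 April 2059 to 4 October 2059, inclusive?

123

11 April 2059 is a Friday.
From 11 April 2059 to 4 October 2059 is 177 days inclusive.
177 = 7 × 25 + 2, so there are 25 full weeks plus 2 extra days.
Each full week contributes 5 weekdays (Mon–Fri): 25 × 5 = 125.
The 2 extra days are Fri, Sat — 1 of them qualifies.
Total: 125 + 1 = 126.
Holidays: 19 May 2059 (Mon); 15 June 2059 (Sun); 21 July 2059 (Mon); 30 September 2059 (Tue).
3 of the 4 holidays fall on weekdays; the rest are weekends and were already excluded.
Business days: 126 − 3 = 123.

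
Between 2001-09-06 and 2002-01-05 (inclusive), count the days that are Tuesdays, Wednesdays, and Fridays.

52

2001-09-06 is a Thursday.
That's 122 days from start to end, counting both.
122 = 7 × 17 + 3, so there are 17 full weeks plus 3 extra days.
Each full week contributes 3 days from the set (Tue, Wed, Fri): 17 × 3 = 51.
The 3 extra days are Thursday, Friday, Saturday — 1 of them qualifies.
Total: 51 + 1 = 52.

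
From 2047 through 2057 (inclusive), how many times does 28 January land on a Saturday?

1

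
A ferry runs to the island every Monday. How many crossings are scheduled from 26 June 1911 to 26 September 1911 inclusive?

14 Mondays

26 June 1911 is a Monday.
That's 93 days from start to end, counting both.
93 = 7 × 13 + 2, so there are 13 full weeks plus 2 extra days.
Each full week contributes one Monday: 13 so far.
The 2 extra days are Mon, Tue — 1 of them qualifies.
Total: 13 + 1 = 14.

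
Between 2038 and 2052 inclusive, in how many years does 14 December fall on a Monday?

Day of week of December 14 in each year:
2038: Tue, 2039: Wed, 2040: Fri, 2041: Sat, 2042: Sun, 2043: Mon ✓, 2044: Wed, 2045: Thu, 2046: Fri, 2047: Sat, 2048: Mon ✓, 2049: Tue, 2050: Wed, 2051: Thu, 2052: Sat
Mondays: 2043, 2048.

2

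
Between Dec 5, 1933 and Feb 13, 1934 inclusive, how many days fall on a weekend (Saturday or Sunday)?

20

Dec 5, 1933 is a Tuesday.
The range spans 71 days (inclusive of both endpoints).
71 = 7 × 10 + 1, so there are 10 full weeks plus 1 extra day.
Each full week contributes 2 weekend days (Sat, Sun): 10 × 2 = 20.
The 1 extra day is Tuesday — none qualify.
Total: 20 + 0 = 20.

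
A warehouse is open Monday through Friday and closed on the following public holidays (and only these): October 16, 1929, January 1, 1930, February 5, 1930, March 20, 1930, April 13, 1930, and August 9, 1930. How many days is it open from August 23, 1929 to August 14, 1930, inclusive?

251

August 23, 1929 is a Friday.
From August 23, 1929 to August 14, 1930 is 357 days inclusive.
357 = 7 × 51, so the span is exactly 51 full weeks.
Each full week contributes 5 weekdays (Mon–Fri): 51 × 5 = 255.
Total: 255.
Holidays: October 16, 1929 (Wed); January 1, 1930 (Wed); February 5, 1930 (Wed); March 20, 1930 (Thu); April 13, 1930 (Sun); August 9, 1930 (Sat).
4 of the 6 holidays fall on weekdays; the rest are weekends and were already excluded.
Business days: 255 − 4 = 251.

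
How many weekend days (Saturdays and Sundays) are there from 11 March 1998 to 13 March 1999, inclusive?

105

11 March 1998 is a Wednesday.
The range spans 368 days (inclusive of both endpoints).
368 = 7 × 52 + 4, so there are 52 full weeks plus 4 extra days.
Each full week contributes 2 weekend days (Sat, Sun): 52 × 2 = 104.
The 4 extra days are Wednesday, Thursday, Friday, Saturday — 1 of them qualifies.
Total: 104 + 1 = 105.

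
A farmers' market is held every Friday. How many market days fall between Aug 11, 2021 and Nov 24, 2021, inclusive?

Aug 11, 2021 is a Wednesday.
That's 106 days from start to end, counting both.
106 = 7 × 15 + 1, so there are 15 full weeks plus 1 extra day.
Each full week contributes one Friday: 15 so far.
The 1 extra day is Wed — none qualify.
Total: 15 + 0 = 15.

15 Fridays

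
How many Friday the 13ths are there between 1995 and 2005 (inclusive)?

18

Friday-the-13ths by year:
1995: Jan, Oct
1996: Sep, Dec
1997: Jun
1998: Feb, Mar, Nov
1999: Aug
2000: Oct
2001: Apr, Jul
2002: Sep, Dec
2003: Jun
2004: Feb, Aug
2005: May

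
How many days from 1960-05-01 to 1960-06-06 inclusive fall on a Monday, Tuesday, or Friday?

16

1960-05-01 is a Sunday.
That's 37 days from start to end, counting both.
37 = 7 × 5 + 2, so there are 5 full weeks plus 2 extra days.
Each full week contributes 3 days from the set (Mon, Tue, Fri): 5 × 3 = 15.
The 2 extra days are Sun, Mon — 1 of them qualifies.
Total: 15 + 1 = 16.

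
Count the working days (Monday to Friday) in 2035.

Jan 1, 2035 is a Monday.
From Jan 1, 2035 to Dec 31, 2035 is 365 days inclusive.
365 = 7 × 52 + 1, so there are 52 full weeks plus 1 extra day.
Each full week contributes 5 weekdays (Mon–Fri): 52 × 5 = 260.
The 1 extra day is Monday — 1 of them qualifies.
Total: 260 + 1 = 261.

261 weekdays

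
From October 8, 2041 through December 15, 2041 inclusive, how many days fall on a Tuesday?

October 8, 2041 is a Tuesday.
That's 69 days from start to end, counting both.
69 = 7 × 9 + 6, so there are 9 full weeks plus 6 extra days.
Each full week contributes one Tuesday: 9 so far.
The 6 extra days are Tuesday, Wednesday, Thursday, Friday, Saturday, Sunday — 1 of them qualifies.
Total: 9 + 1 = 10.

10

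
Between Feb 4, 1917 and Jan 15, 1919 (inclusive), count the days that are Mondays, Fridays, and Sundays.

Feb 4, 1917 is a Sunday.
That's 711 days from start to end, counting both.
711 = 7 × 101 + 4, so there are 101 full weeks plus 4 extra days.
Each full week contributes 3 days from the set (Mon, Fri, Sun): 101 × 3 = 303.
The 4 extra days are Sun, Mon, Tue, Wed — 2 of them qualify.
Total: 303 + 2 = 305.

305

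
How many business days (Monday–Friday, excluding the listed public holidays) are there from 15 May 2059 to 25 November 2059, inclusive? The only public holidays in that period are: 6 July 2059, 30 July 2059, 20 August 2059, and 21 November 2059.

15 May 2059 is a Thursday.
That's 195 days from start to end, counting both.
195 = 7 × 27 + 6, so there are 27 full weeks plus 6 extra days.
Each full week contributes 5 weekdays (Mon–Fri): 27 × 5 = 135.
The 6 extra days are Thursday, Friday, Saturday, Sunday, Monday, Tuesday — 4 of them qualify.
Total: 135 + 4 = 139.
Holidays: 6 July 2059 (Sun); 30 July 2059 (Wed); 20 August 2059 (Wed); 21 November 2059 (Fri).
3 of the 4 holidays fall on weekdays; the rest are weekends and were already excluded.
Business days: 139 − 3 = 136.

136 business days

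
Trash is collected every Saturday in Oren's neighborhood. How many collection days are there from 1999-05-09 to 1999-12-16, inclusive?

31 Saturdays

1999-05-09 is a Sunday.
That's 222 days from start to end, counting both.
222 = 7 × 31 + 5, so there are 31 full weeks plus 5 extra days.
Each full week contributes one Saturday: 31 so far.
The 5 extra days are Sun, Mon, Tue, Wed, Thu — none qualify.
Total: 31 + 0 = 31.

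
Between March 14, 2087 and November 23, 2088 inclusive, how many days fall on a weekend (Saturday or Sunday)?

178

March 14, 2087 is a Friday.
The range spans 621 days (inclusive of both endpoints).
621 = 7 × 88 + 5, so there are 88 full weeks plus 5 extra days.
Each full week contributes 2 weekend days (Sat, Sun): 88 × 2 = 176.
The 5 extra days are Friday, Saturday, Sunday, Monday, Tuesday — 2 of them qualify.
Total: 176 + 2 = 178.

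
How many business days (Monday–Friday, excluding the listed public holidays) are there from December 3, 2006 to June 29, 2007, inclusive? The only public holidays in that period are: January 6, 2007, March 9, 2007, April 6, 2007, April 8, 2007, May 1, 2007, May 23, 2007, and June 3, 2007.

December 3, 2006 is a Sunday.
That's 209 days from start to end, counting both.
209 = 7 × 29 + 6, so there are 29 full weeks plus 6 extra days.
Each full week contributes 5 weekdays (Mon–Fri): 29 × 5 = 145.
The 6 extra days are Sunday, Monday, Tuesday, Wednesday, Thursday, Friday — 5 of them qualify.
Total: 145 + 5 = 150.
Holidays: January 6, 2007 (Sat); March 9, 2007 (Fri); April 6, 2007 (Fri); April 8, 2007 (Sun); May 1, 2007 (Tue); May 23, 2007 (Wed); June 3, 2007 (Sun).
4 of the 7 holidays fall on weekdays; the rest are weekends and were already excluded.
Business days: 150 − 4 = 146.

146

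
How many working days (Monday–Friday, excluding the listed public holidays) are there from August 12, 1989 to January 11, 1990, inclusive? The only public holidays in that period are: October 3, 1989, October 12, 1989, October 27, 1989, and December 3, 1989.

106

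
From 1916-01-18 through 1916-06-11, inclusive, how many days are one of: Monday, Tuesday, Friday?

1916-01-18 is a Tuesday.
The range spans 146 days (inclusive of both endpoints).
146 = 7 × 20 + 6, so there are 20 full weeks plus 6 extra days.
Each full week contributes 3 days from the set (Mon, Tue, Fri): 20 × 3 = 60.
The 6 extra days are Tuesday, Wednesday, Thursday, Friday, Saturday, Sunday — 2 of them qualify.
Total: 60 + 2 = 62.

62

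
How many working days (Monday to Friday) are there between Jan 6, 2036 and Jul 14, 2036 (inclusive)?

136

Jan 6, 2036 is a Sunday.
That's 191 days from start to end, counting both.
191 = 7 × 27 + 2, so there are 27 full weeks plus 2 extra days.
Each full week contributes 5 weekdays (Mon–Fri): 27 × 5 = 135.
The 2 extra days are Sunday, Monday — 1 of them qualifies.
Total: 135 + 1 = 136.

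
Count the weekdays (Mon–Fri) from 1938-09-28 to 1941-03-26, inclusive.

651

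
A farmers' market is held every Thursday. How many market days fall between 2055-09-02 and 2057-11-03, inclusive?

2055-09-02 is a Thursday.
From 2055-09-02 to 2057-11-03 is 794 days inclusive.
794 = 7 × 113 + 3, so there are 113 full weeks plus 3 extra days.
Each full week contributes one Thursday: 113 so far.
The 3 extra days are Thu, Fri, Sat — 1 of them qualifies.
Total: 113 + 1 = 114.

114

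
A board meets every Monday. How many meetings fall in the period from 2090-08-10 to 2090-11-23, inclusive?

2090-08-10 is a Thursday.
That's 106 days from start to end, counting both.
106 = 7 × 15 + 1, so there are 15 full weeks plus 1 extra day.
Each full week contributes one Monday: 15 so far.
The 1 extra day is Thu — none qualify.
Total: 15 + 0 = 15.

15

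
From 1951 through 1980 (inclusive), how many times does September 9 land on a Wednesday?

4

Day of week of September 9 in each year:
1951: Sun, 1952: Tue, 1953: Wed ✓, 1954: Thu, 1955: Fri, 1956: Sun, 1957: Mon, 1958: Tue, 1959: Wed ✓, 1960: Fri, 1961: Sat, 1962: Sun, 1963: Mon, 1964: Wed ✓, 1965: Thu, 1966: Fri, 1967: Sat, 1968: Mon, 1969: Tue, 1970: Wed ✓, 1971: Thu, 1972: Sat, 1973: Sun, 1974: Mon, 1975: Tue, 1976: Thu, 1977: Fri, 1978: Sat, 1979: Sun, 1980: Tue
Wednesdays: 1953, 1959, 1964, 1970.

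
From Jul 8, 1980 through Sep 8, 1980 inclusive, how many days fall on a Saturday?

Jul 8, 1980 is a Tuesday.
The range spans 63 days (inclusive of both endpoints).
63 = 7 × 9, so the span is exactly 9 full weeks.
Each full week contributes one Saturday: 9 so far.

9 Saturdays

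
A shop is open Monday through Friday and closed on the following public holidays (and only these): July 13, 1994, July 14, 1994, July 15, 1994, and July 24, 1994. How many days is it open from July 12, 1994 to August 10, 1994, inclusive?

19

July 12, 1994 is a Tuesday.
From July 12, 1994 to August 10, 1994 is 30 days inclusive.
30 = 7 × 4 + 2, so there are 4 full weeks plus 2 extra days.
Each full week contributes 5 weekdays (Mon–Fri): 4 × 5 = 20.
The 2 extra days are Tue, Wed — 2 of them qualify.
Total: 20 + 2 = 22.
Holidays: July 13, 1994 (Wed); July 14, 1994 (Thu); July 15, 1994 (Fri); July 24, 1994 (Sun).
3 of the 4 holidays fall on weekdays; the rest are weekends and were already excluded.
Business days: 22 − 3 = 19.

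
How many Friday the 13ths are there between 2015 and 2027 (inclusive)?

Friday-the-13ths by year:
2015: Feb, Mar, Nov
2016: May
2017: Jan, Oct
2018: Apr, Jul
2019: Sep, Dec
2020: Mar, Nov
2021: Aug
2022: May
2023: Jan, Oct
2024: Sep, Dec
2025: Jun
2026: Feb, Mar, Nov
2027: Aug

23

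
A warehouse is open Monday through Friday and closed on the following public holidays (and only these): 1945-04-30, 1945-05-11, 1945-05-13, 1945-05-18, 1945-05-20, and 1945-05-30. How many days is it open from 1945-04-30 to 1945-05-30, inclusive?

1945-04-30 is a Monday.
From 1945-04-30 to 1945-05-30 is 31 days inclusive.
31 = 7 × 4 + 3, so there are 4 full weeks plus 3 extra days.
Each full week contributes 5 weekdays (Mon–Fri): 4 × 5 = 20.
The 3 extra days are Mon, Tue, Wed — 3 of them qualify.
Total: 20 + 3 = 23.
Holidays: 1945-04-30 (Mon); 1945-05-11 (Fri); 1945-05-13 (Sun); 1945-05-18 (Fri); 1945-05-20 (Sun); 1945-05-30 (Wed).
4 of the 6 holidays fall on weekdays; the rest are weekends and were already excluded.
Business days: 23 − 4 = 19.

19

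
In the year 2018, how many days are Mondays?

53

1 January 2018 is a Monday.
From 1 January 2018 to 31 December 2018 is 365 days inclusive.
365 = 7 × 52 + 1, so there are 52 full weeks plus 1 extra day.
Each full week contributes one Monday: 52 so far.
The 1 extra day is Monday — 1 of them qualifies.
Total: 52 + 1 = 53.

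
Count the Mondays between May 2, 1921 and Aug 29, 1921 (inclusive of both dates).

May 2, 1921 is a Monday.
From May 2, 1921 to Aug 29, 1921 is 120 days inclusive.
120 = 7 × 17 + 1, so there are 17 full weeks plus 1 extra day.
Each full week contributes one Monday: 17 so far.
The 1 extra day is Monday — 1 of them qualifies.
Total: 17 + 1 = 18.

18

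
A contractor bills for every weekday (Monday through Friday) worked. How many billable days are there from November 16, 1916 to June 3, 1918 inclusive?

November 16, 1916 is a Thursday.
That's 565 days from start to end, counting both.
565 = 7 × 80 + 5, so there are 80 full weeks plus 5 extra days.
Each full week contributes 5 weekdays (Mon–Fri): 80 × 5 = 400.
The 5 extra days are Thu, Fri, Sat, Sun, Mon — 3 of them qualify.
Total: 400 + 3 = 403.

403 weekdays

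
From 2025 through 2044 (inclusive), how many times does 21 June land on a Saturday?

Day of week of June 21 in each year:
2025: Sat ✓, 2026: Sun, 2027: Mon, 2028: Wed, 2029: Thu, 2030: Fri, 2031: Sat ✓, 2032: Mon, 2033: Tue, 2034: Wed, 2035: Thu, 2036: Sat ✓, 2037: Sun, 2038: Mon, 2039: Tue, 2040: Thu, 2041: Fri, 2042: Sat ✓, 2043: Sun, 2044: Tue
Saturdays: 2025, 2031, 2036, 2042.

4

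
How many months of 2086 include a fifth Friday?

A month has five Fridays exactly when Friday falls within its first (length − 28) days.
Jan: 31 days, starts Tue → 5 of Tue, Wed, Thu
Feb: 28 days, starts Fri → 5 of (none)
Mar: 31 days, starts Fri → 5 of Fri, Sat, Sun ✓
Apr: 30 days, starts Mon → 5 of Mon, Tue
May: 31 days, starts Wed → 5 of Wed, Thu, Fri ✓
Jun: 30 days, starts Sat → 5 of Sat, Sun
Jul: 31 days, starts Mon → 5 of Mon, Tue, Wed
Aug: 31 days, starts Thu → 5 of Thu, Fri, Sat ✓
Sep: 30 days, starts Sun → 5 of Sun, Mon
Oct: 31 days, starts Tue → 5 of Tue, Wed, Thu
Nov: 30 days, starts Fri → 5 of Fri, Sat ✓
Dec: 31 days, starts Sun → 5 of Sun, Mon, Tue
Months with five Fridays: Mar, May, Aug, Nov.

4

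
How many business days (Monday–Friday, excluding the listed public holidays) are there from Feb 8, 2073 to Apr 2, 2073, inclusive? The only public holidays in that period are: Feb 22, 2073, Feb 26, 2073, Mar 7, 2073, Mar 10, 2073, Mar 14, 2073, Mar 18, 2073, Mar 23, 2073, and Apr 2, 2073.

33 business days

Feb 8, 2073 is a Wednesday.
The range spans 54 days (inclusive of both endpoints).
54 = 7 × 7 + 5, so there are 7 full weeks plus 5 extra days.
Each full week contributes 5 weekdays (Mon–Fri): 7 × 5 = 35.
The 5 extra days are Wednesday, Thursday, Friday, Saturday, Sunday — 3 of them qualify.
Total: 35 + 3 = 38.
Holidays: Feb 22, 2073 (Wed); Feb 26, 2073 (Sun); Mar 7, 2073 (Tue); Mar 10, 2073 (Fri); Mar 14, 2073 (Tue); Mar 18, 2073 (Sat); Mar 23, 2073 (Thu); Apr 2, 2073 (Sun).
5 of the 8 holidays fall on weekdays; the rest are weekends and were already excluded.
Business days: 38 − 5 = 33.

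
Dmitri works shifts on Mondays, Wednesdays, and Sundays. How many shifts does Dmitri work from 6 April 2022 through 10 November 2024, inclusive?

407

6 April 2022 is a Wednesday.
From 6 April 2022 to 10 November 2024 is 950 days inclusive.
950 = 7 × 135 + 5, so there are 135 full weeks plus 5 extra days.
Each full week contributes 3 days from the set (Mon, Wed, Sun): 135 × 3 = 405.
The 5 extra days are Wed, Thu, Fri, Sat, Sun — 2 of them qualify.
Total: 405 + 2 = 407.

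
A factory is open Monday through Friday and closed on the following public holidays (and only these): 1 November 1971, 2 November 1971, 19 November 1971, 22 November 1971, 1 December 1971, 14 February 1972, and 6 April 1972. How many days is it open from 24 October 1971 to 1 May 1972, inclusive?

24 October 1971 is a Sunday.
From 24 October 1971 to 1 May 1972 is 191 days inclusive.
191 = 7 × 27 + 2, so there are 27 full weeks plus 2 extra days.
Each full week contributes 5 weekdays (Mon–Fri): 27 × 5 = 135.
The 2 extra days are Sun, Mon — 1 of them qualifies.
Total: 135 + 1 = 136.
Holidays: 1 November 1971 (Mon); 2 November 1971 (Tue); 19 November 1971 (Fri); 22 November 1971 (Mon); 1 December 1971 (Wed); 14 February 1972 (Mon); 6 April 1972 (Thu).
All 7 holidays fall on weekdays, so subtract 7.
Business days: 136 − 7 = 129.

129 business days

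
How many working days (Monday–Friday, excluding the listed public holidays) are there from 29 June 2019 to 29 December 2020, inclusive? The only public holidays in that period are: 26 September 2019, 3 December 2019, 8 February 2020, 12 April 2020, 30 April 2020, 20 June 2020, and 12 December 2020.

29 June 2019 is a Saturday.
That's 550 days from start to end, counting both.
550 = 7 × 78 + 4, so there are 78 full weeks plus 4 extra days.
Each full week contributes 5 weekdays (Mon–Fri): 78 × 5 = 390.
The 4 extra days are Saturday, Sunday, Monday, Tuesday — 2 of them qualify.
Total: 390 + 2 = 392.
Holidays: 26 September 2019 (Thu); 3 December 2019 (Tue); 8 February 2020 (Sat); 12 April 2020 (Sun); 30 April 2020 (Thu); 20 June 2020 (Sat); 12 December 2020 (Sat).
3 of the 7 holidays fall on weekdays; the rest are weekends and were already excluded.
Business days: 392 − 3 = 389.

389 working days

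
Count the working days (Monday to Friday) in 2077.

261 weekdays

2077-01-01 is a Friday.
From 2077-01-01 to 2077-12-31 is 365 days inclusive.
365 = 7 × 52 + 1, so there are 52 full weeks plus 1 extra day.
Each full week contributes 5 weekdays (Mon–Fri): 52 × 5 = 260.
The 1 extra day is Fri — 1 of them qualifies.
Total: 260 + 1 = 261.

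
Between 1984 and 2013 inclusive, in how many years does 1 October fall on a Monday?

5

Day of week of October 1 in each year:
1984: Mon ✓, 1985: Tue, 1986: Wed, 1987: Thu, 1988: Sat, 1989: Sun, 1990: Mon ✓, 1991: Tue, 1992: Thu, 1993: Fri, 1994: Sat, 1995: Sun, 1996: Tue, 1997: Wed, 1998: Thu, 1999: Fri, 2000: Sun, 2001: Mon ✓, 2002: Tue, 2003: Wed, 2004: Fri, 2005: Sat, 2006: Sun, 2007: Mon ✓, 2008: Wed, 2009: Thu, 2010: Fri, 2011: Sat, 2012: Mon ✓, 2013: Tue
Mondays: 1984, 1990, 2001, 2007, 2012.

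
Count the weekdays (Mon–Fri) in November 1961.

November 1, 1961 is a Wednesday.
The range spans 30 days (inclusive of both endpoints).
30 = 7 × 4 + 2, so there are 4 full weeks plus 2 extra days.
Each full week contributes 5 weekdays (Mon–Fri): 4 × 5 = 20.
The 2 extra days are Wednesday, Thursday — 2 of them qualify.
Total: 20 + 2 = 22.

22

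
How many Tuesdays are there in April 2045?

4

1 April 2045 is a Saturday.
From 1 April 2045 to 30 April 2045 is 30 days inclusive.
30 = 7 × 4 + 2, so there are 4 full weeks plus 2 extra days.
Each full week contributes one Tuesday: 4 so far.
The 2 extra days are Sat, Sun — none qualify.
Total: 4 + 0 = 4.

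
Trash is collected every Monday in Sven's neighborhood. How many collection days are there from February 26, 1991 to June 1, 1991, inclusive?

13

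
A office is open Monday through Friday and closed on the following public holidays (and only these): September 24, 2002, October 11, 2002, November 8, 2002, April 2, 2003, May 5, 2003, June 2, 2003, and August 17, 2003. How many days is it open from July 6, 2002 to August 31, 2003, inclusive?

294

July 6, 2002 is a Saturday.
The range spans 422 days (inclusive of both endpoints).
422 = 7 × 60 + 2, so there are 60 full weeks plus 2 extra days.
Each full week contributes 5 weekdays (Mon–Fri): 60 × 5 = 300.
The 2 extra days are Sat, Sun — none qualify.
Total: 300 + 0 = 300.
Holidays: September 24, 2002 (Tue); October 11, 2002 (Fri); November 8, 2002 (Fri); April 2, 2003 (Wed); May 5, 2003 (Mon); June 2, 2003 (Mon); August 17, 2003 (Sun).
6 of the 7 holidays fall on weekdays; the rest are weekends and were already excluded.
Business days: 300 − 6 = 294.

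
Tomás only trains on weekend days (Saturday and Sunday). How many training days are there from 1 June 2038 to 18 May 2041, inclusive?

309

1 June 2038 is a Tuesday.
From 1 June 2038 to 18 May 2041 is 1083 days inclusive.
1083 = 7 × 154 + 5, so there are 154 full weeks plus 5 extra days.
Each full week contributes 2 weekend days (Sat, Sun): 154 × 2 = 308.
The 5 extra days are Tue, Wed, Thu, Fri, Sat — 1 of them qualifies.
Total: 308 + 1 = 309.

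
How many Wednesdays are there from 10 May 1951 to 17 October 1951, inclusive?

23

10 May 1951 is a Thursday.
That's 161 days from start to end, counting both.
161 = 7 × 23, so the span is exactly 23 full weeks.
Each full week contributes one Wednesday: 23 so far.
Total: 23.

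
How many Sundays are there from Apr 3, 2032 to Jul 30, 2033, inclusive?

Apr 3, 2032 is a Saturday.
From Apr 3, 2032 to Jul 30, 2033 is 484 days inclusive.
484 = 7 × 69 + 1, so there are 69 full weeks plus 1 extra day.
Each full week contributes one Sunday: 69 so far.
The 1 extra day is Saturday — none qualify.
Total: 69 + 0 = 69.

69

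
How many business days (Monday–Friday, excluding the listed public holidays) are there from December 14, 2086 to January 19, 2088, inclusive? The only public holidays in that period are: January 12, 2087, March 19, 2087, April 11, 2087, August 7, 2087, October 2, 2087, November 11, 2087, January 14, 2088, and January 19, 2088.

279

December 14, 2086 is a Saturday.
That's 402 days from start to end, counting both.
402 = 7 × 57 + 3, so there are 57 full weeks plus 3 extra days.
Each full week contributes 5 weekdays (Mon–Fri): 57 × 5 = 285.
The 3 extra days are Sat, Sun, Mon — 1 of them qualifies.
Total: 285 + 1 = 286.
Holidays: January 12, 2087 (Sun); March 19, 2087 (Wed); April 11, 2087 (Fri); August 7, 2087 (Thu); October 2, 2087 (Thu); November 11, 2087 (Tue); January 14, 2088 (Wed); January 19, 2088 (Mon).
7 of the 8 holidays fall on weekdays; the rest are weekends and were already excluded.
Business days: 286 − 7 = 279.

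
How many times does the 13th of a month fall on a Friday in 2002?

2

The 13th falls on a Friday when the month's 13th has weekday Fri.
Jan 13 is Sun; Feb 13 is Wed; Mar 13 is Wed; Apr 13 is Sat; May 13 is Mon; Jun 13 is Thu; Jul 13 is Sat; Aug 13 is Tue; Sep 13 is Fri ✓; Oct 13 is Sun; Nov 13 is Wed; Dec 13 is Fri ✓.
Friday the 13ths: Sep, Dec.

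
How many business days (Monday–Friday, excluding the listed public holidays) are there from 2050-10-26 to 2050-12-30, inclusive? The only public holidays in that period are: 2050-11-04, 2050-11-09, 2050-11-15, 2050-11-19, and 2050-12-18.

45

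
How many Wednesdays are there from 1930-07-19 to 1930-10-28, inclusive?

14

1930-07-19 is a Saturday.
That's 102 days from start to end, counting both.
102 = 7 × 14 + 4, so there are 14 full weeks plus 4 extra days.
Each full week contributes one Wednesday: 14 so far.
The 4 extra days are Saturday, Sunday, Monday, Tuesday — none qualify.
Total: 14 + 0 = 14.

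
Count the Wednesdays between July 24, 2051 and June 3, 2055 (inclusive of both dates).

202 Wednesdays

July 24, 2051 is a Monday.
The range spans 1411 days (inclusive of both endpoints).
1411 = 7 × 201 + 4, so there are 201 full weeks plus 4 extra days.
Each full week contributes one Wednesday: 201 so far.
The 4 extra days are Monday, Tuesday, Wednesday, Thursday — 1 of them qualifies.
Total: 201 + 1 = 202.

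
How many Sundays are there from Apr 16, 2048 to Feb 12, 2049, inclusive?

Apr 16, 2048 is a Thursday.
From Apr 16, 2048 to Feb 12, 2049 is 303 days inclusive.
303 = 7 × 43 + 2, so there are 43 full weeks plus 2 extra days.
Each full week contributes one Sunday: 43 so far.
The 2 extra days are Thursday, Friday — none qualify.
Total: 43 + 0 = 43.

43 Sundays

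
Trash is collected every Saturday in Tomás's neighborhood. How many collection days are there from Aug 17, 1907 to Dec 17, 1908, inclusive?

70

Aug 17, 1907 is a Saturday.
The range spans 489 days (inclusive of both endpoints).
489 = 7 × 69 + 6, so there are 69 full weeks plus 6 extra days.
Each full week contributes one Saturday: 69 so far.
The 6 extra days are Saturday, Sunday, Monday, Tuesday, Wednesday, Thursday — 1 of them qualifies.
Total: 69 + 1 = 70.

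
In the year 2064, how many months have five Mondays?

4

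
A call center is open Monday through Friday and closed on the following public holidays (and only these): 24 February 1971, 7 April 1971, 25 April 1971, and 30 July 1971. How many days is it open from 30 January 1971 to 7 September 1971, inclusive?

30 January 1971 is a Saturday.
That's 221 days from start to end, counting both.
221 = 7 × 31 + 4, so there are 31 full weeks plus 4 extra days.
Each full week contributes 5 weekdays (Mon–Fri): 31 × 5 = 155.
The 4 extra days are Saturday, Sunday, Monday, Tuesday — 2 of them qualify.
Total: 155 + 2 = 157.
Holidays: 24 February 1971 (Wed); 7 April 1971 (Wed); 25 April 1971 (Sun); 30 July 1971 (Fri).
3 of the 4 holidays fall on weekdays; the rest are weekends and were already excluded.
Business days: 157 − 3 = 154.

154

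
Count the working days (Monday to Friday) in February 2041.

20

2041-02-01 is a Friday.
The range spans 28 days (inclusive of both endpoints).
28 = 7 × 4, so the span is exactly 4 full weeks.
Each full week contributes 5 weekdays (Mon–Fri): 4 × 5 = 20.
Total: 20.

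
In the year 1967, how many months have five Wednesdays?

A month has five Wednesdays exactly when Wednesday falls within its first (length − 28) days.
Jan: 31 days, starts Sun → 5 of Sun, Mon, Tue
Feb: 28 days, starts Wed → 5 of (none)
Mar: 31 days, starts Wed → 5 of Wed, Thu, Fri ✓
Apr: 30 days, starts Sat → 5 of Sat, Sun
May: 31 days, starts Mon → 5 of Mon, Tue, Wed ✓
Jun: 30 days, starts Thu → 5 of Thu, Fri
Jul: 31 days, starts Sat → 5 of Sat, Sun, Mon
Aug: 31 days, starts Tue → 5 of Tue, Wed, Thu ✓
Sep: 30 days, starts Fri → 5 of Fri, Sat
Oct: 31 days, starts Sun → 5 of Sun, Mon, Tue
Nov: 30 days, starts Wed → 5 of Wed, Thu ✓
Dec: 31 days, starts Fri → 5 of Fri, Sat, Sun
Months with five Wednesdays: Mar, May, Aug, Nov.

4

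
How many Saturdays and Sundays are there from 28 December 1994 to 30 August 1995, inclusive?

28 December 1994 is a Wednesday.
From 28 December 1994 to 30 August 1995 is 246 days inclusive.
246 = 7 × 35 + 1, so there are 35 full weeks plus 1 extra day.
Each full week contributes 2 weekend days (Sat, Sun): 35 × 2 = 70.
The 1 extra day is Wednesday — none qualify.
Total: 70 + 0 = 70.

70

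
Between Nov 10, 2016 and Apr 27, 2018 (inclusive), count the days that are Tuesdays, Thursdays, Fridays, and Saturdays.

306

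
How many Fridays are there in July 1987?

5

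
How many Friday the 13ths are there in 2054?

3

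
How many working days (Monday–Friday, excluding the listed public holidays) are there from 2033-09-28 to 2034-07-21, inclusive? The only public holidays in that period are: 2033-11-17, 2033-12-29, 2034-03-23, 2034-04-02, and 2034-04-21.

2033-09-28 is a Wednesday.
That's 297 days from start to end, counting both.
297 = 7 × 42 + 3, so there are 42 full weeks plus 3 extra days.
Each full week contributes 5 weekdays (Mon–Fri): 42 × 5 = 210.
The 3 extra days are Wed, Thu, Fri — 3 of them qualify.
Total: 210 + 3 = 213.
Holidays: 2033-11-17 (Thu); 2033-12-29 (Thu); 2034-03-23 (Thu); 2034-04-02 (Sun); 2034-04-21 (Fri).
4 of the 5 holidays fall on weekdays; the rest are weekends and were already excluded.
Business days: 213 − 4 = 209.

209 working days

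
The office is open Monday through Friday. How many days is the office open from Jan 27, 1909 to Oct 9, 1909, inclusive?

Jan 27, 1909 is a Wednesday.
That's 256 days from start to end, counting both.
256 = 7 × 36 + 4, so there are 36 full weeks plus 4 extra days.
Each full week contributes 5 weekdays (Mon–Fri): 36 × 5 = 180.
The 4 extra days are Wed, Thu, Fri, Sat — 3 of them qualify.
Total: 180 + 3 = 183.

183 weekdays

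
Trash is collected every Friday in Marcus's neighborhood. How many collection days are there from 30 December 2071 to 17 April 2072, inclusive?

16 Fridays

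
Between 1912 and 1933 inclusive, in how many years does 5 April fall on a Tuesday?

3

Day of week of April 5 in each year:
1912: Fri, 1913: Sat, 1914: Sun, 1915: Mon, 1916: Wed, 1917: Thu, 1918: Fri, 1919: Sat, 1920: Mon, 1921: Tue ✓, 1922: Wed, 1923: Thu, 1924: Sat, 1925: Sun, 1926: Mon, 1927: Tue ✓, 1928: Thu, 1929: Fri, 1930: Sat, 1931: Sun, 1932: Tue ✓, 1933: Wed
Tuesdays: 1921, 1927, 1932.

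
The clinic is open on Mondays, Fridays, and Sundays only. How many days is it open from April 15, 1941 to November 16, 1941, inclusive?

April 15, 1941 is a Tuesday.
The range spans 216 days (inclusive of both endpoints).
216 = 7 × 30 + 6, so there are 30 full weeks plus 6 extra days.
Each full week contributes 3 days from the set (Mon, Fri, Sun): 30 × 3 = 90.
The 6 extra days are Tuesday, Wednesday, Thursday, Friday, Saturday, Sunday — 2 of them qualify.
Total: 90 + 2 = 92.

92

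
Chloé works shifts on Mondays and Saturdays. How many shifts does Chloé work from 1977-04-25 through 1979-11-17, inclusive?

1977-04-25 is a Monday.
From 1977-04-25 to 1979-11-17 is 937 days inclusive.
937 = 7 × 133 + 6, so there are 133 full weeks plus 6 extra days.
Each full week contributes 2 days from the set (Mon, Sat): 133 × 2 = 266.
The 6 extra days are Monday, Tuesday, Wednesday, Thursday, Friday, Saturday — 2 of them qualify.
Total: 266 + 2 = 268.

268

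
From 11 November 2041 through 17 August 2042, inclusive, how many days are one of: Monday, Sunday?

11 November 2041 is a Monday.
From 11 November 2041 to 17 August 2042 is 280 days inclusive.
280 = 7 × 40, so the span is exactly 40 full weeks.
Each full week contributes 2 days from the set (Mon, Sun): 40 × 2 = 80.
Total: 80.

80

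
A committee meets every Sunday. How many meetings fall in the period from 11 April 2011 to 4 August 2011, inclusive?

16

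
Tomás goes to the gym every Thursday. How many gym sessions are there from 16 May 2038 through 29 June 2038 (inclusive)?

16 May 2038 is a Sunday.
From 16 May 2038 to 29 June 2038 is 45 days inclusive.
45 = 7 × 6 + 3, so there are 6 full weeks plus 3 extra days.
Each full week contributes one Thursday: 6 so far.
The 3 extra days are Sunday, Monday, Tuesday — none qualify.
Total: 6 + 0 = 6.

6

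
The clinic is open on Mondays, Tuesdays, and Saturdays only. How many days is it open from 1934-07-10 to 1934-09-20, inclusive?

1934-07-10 is a Tuesday.
From 1934-07-10 to 1934-09-20 is 73 days inclusive.
73 = 7 × 10 + 3, so there are 10 full weeks plus 3 extra days.
Each full week contributes 3 days from the set (Mon, Tue, Sat): 10 × 3 = 30.
The 3 extra days are Tuesday, Wednesday, Thursday — 1 of them qualifies.
Total: 30 + 1 = 31.

31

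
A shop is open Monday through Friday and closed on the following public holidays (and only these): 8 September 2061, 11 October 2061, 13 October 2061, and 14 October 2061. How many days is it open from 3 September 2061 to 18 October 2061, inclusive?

28

3 September 2061 is a Saturday.
The range spans 46 days (inclusive of both endpoints).
46 = 7 × 6 + 4, so there are 6 full weeks plus 4 extra days.
Each full week contributes 5 weekdays (Mon–Fri): 6 × 5 = 30.
The 4 extra days are Sat, Sun, Mon, Tue — 2 of them qualify.
Total: 30 + 2 = 32.
Holidays: 8 September 2061 (Thu); 11 October 2061 (Tue); 13 October 2061 (Thu); 14 October 2061 (Fri).
All 4 holidays fall on weekdays, so subtract 4.
Business days: 32 − 4 = 28.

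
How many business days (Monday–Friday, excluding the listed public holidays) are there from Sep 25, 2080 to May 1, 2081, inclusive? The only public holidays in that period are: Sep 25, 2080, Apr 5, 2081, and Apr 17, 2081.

Sep 25, 2080 is a Wednesday.
From Sep 25, 2080 to May 1, 2081 is 219 days inclusive.
219 = 7 × 31 + 2, so there are 31 full weeks plus 2 extra days.
Each full week contributes 5 weekdays (Mon–Fri): 31 × 5 = 155.
The 2 extra days are Wednesday, Thursday — 2 of them qualify.
Total: 155 + 2 = 157.
Holidays: Sep 25, 2080 (Wed); Apr 5, 2081 (Sat); Apr 17, 2081 (Thu).
2 of the 3 holidays fall on weekdays; the rest are weekends and were already excluded.
Business days: 157 − 2 = 155.

155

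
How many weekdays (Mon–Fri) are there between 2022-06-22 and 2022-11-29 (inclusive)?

2022-06-22 is a Wednesday.
From 2022-06-22 to 2022-11-29 is 161 days inclusive.
161 = 7 × 23, so the span is exactly 23 full weeks.
Each full week contributes 5 weekdays (Mon–Fri): 23 × 5 = 115.

115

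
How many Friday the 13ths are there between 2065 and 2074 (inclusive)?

19

Friday-the-13ths by year:
2065: Feb, Mar, Nov
2066: Aug
2067: May
2068: Jan, Apr, Jul
2069: Sep, Dec
2070: Jun
2071: Feb, Mar, Nov
2072: May
2073: Jan, Oct
2074: Apr, Jul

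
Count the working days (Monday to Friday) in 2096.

2096-01-01 is a Sunday.
From 2096-01-01 to 2096-12-31 is 366 days inclusive.
366 = 7 × 52 + 2, so there are 52 full weeks plus 2 extra days.
Each full week contributes 5 weekdays (Mon–Fri): 52 × 5 = 260.
The 2 extra days are Sun, Mon — 1 of them qualifies.
Total: 260 + 1 = 261.

261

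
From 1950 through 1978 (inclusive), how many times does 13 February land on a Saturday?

Day of week of February 13 in each year:
1950: Mon, 1951: Tue, 1952: Wed, 1953: Fri, 1954: Sat ✓, 1955: Sun, 1956: Mon, 1957: Wed, 1958: Thu, 1959: Fri, 1960: Sat ✓, 1961: Mon, 1962: Tue, 1963: Wed, 1964: Thu, 1965: Sat ✓, 1966: Sun, 1967: Mon, 1968: Tue, 1969: Thu, 1970: Fri, 1971: Sat ✓, 1972: Sun, 1973: Tue, 1974: Wed, 1975: Thu, 1976: Fri, 1977: Sun, 1978: Mon
Saturdays: 1954, 1960, 1965, 1971.

4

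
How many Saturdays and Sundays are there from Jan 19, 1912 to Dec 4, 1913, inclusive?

Jan 19, 1912 is a Friday.
That's 686 days from start to end, counting both.
686 = 7 × 98, so the span is exactly 98 full weeks.
Each full week contributes 2 weekend days (Sat, Sun): 98 × 2 = 196.

196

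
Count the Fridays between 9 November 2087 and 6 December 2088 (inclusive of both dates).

9 November 2087 is a Sunday.
From 9 November 2087 to 6 December 2088 is 394 days inclusive.
394 = 7 × 56 + 2, so there are 56 full weeks plus 2 extra days.
Each full week contributes one Friday: 56 so far.
The 2 extra days are Sun, Mon — none qualify.
Total: 56 + 0 = 56.

56 Fridays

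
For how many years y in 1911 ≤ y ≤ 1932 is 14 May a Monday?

Day of week of May 14 in each year:
1911: Sun, 1912: Tue, 1913: Wed, 1914: Thu, 1915: Fri, 1916: Sun, 1917: Mon ✓, 1918: Tue, 1919: Wed, 1920: Fri, 1921: Sat, 1922: Sun, 1923: Mon ✓, 1924: Wed, 1925: Thu, 1926: Fri, 1927: Sat, 1928: Mon ✓, 1929: Tue, 1930: Wed, 1931: Thu, 1932: Sat
Mondays: 1917, 1923, 1928.

3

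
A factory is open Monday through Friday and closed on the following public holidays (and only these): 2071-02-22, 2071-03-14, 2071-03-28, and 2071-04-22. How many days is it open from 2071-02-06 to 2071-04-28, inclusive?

57 business days

2071-02-06 is a Friday.
That's 82 days from start to end, counting both.
82 = 7 × 11 + 5, so there are 11 full weeks plus 5 extra days.
Each full week contributes 5 weekdays (Mon–Fri): 11 × 5 = 55.
The 5 extra days are Friday, Saturday, Sunday, Monday, Tuesday — 3 of them qualify.
Total: 55 + 3 = 58.
Holidays: 2071-02-22 (Sun); 2071-03-14 (Sat); 2071-03-28 (Sat); 2071-04-22 (Wed).
1 of the 4 holidays fall on weekdays; the rest are weekends and were already excluded.
Business days: 58 − 1 = 57.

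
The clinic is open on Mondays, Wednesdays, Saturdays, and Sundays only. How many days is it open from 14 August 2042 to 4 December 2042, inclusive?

64

14 August 2042 is a Thursday.
That's 113 days from start to end, counting both.
113 = 7 × 16 + 1, so there are 16 full weeks plus 1 extra day.
Each full week contributes 4 days from the set (Mon, Wed, Sat, Sun): 16 × 4 = 64.
The 1 extra day is Thursday — none qualify.
Total: 64 + 0 = 64.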